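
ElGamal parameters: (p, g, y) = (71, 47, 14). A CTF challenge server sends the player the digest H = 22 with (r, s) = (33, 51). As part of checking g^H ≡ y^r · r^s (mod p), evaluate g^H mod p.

18

Squares mod 71: 47^1≡47, 47^2≡8, 47^4≡64, 47^8≡49, 47^16≡58
22 = 16 + 4 + 2, so 47^22 ≡ 58·64·8 ≡ 18 (mod 71)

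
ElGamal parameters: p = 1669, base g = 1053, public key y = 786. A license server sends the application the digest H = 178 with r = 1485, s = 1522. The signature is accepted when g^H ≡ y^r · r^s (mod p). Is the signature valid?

valid

Left side g^H mod p:
1053^178 mod 1669 = 1089
Right side y^r · r^s mod p:
786^1485 mod 1669 = 850
1485^1522 mod 1669 = 824
850·824 = 700400 ≡ 1089 (mod 1669)
1089 ≡ 1089 (mod 1669), so the signature is genuine.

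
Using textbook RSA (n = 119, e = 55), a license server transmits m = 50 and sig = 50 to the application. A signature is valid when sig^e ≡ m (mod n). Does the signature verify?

verifies

Squares mod 119: sig^1≡50, sig^2≡1, sig^4≡1, sig^8≡1, sig^16≡1, sig^32≡1
55 = 32 + 16 + 4 + 2 + 1, so sig^55 ≡ 1·1·1·1·50 ≡ 50 (mod 119)
50 = m, so the signature checks out.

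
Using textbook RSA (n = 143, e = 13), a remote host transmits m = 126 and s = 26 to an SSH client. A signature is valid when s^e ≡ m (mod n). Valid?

no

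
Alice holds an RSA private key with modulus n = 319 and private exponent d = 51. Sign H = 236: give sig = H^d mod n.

Squares mod 319: H^1≡236, H^2≡190, H^4≡53, H^8≡257, H^16≡16, H^32≡256
51 = 32 + 16 + 2 + 1, so H^51 ≡ 256·16·190·236 ≡ 71 (mod 319)

71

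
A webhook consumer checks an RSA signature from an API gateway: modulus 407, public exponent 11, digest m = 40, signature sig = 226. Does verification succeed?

sig^2 ≡ 226^2 = 51076 ≡ 201
sig^4 ≡ 201^2 = 40401 ≡ 108
sig^8 ≡ 108^2 = 11664 ≡ 268
11 = 8 + 2 + 1, so sig^11 ≡ 268·201·226 ≡ 391 (mod 407)
391 ≠ 40, so verification fails.

fails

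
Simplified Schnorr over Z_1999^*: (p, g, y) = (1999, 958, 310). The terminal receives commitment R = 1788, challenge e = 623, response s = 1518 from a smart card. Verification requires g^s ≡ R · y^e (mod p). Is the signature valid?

g^s mod p:
958^2 = 917764 ≡ 223
958^4 ≡ 223^2 = 49729 ≡ 1753
958^8 ≡ 1753^2 = 3073009 ≡ 546
958^16 ≡ 546^2 = 298116 ≡ 265
958^32 ≡ 265^2 = 70225 ≡ 260
958^64 ≡ 260^2 = 67600 ≡ 1633
958^128 ≡ 1633^2 = 2666689 ≡ 23
958^256 ≡ 23^2 = 529
958^512 ≡ 529^2 = 279841 ≡ 1980
958^1024 ≡ 1980^2 = 3920400 ≡ 361
1518 = 1024 + 256 + 128 + 64 + 32 + 8 + 4 + 2, so 958^1518 ≡ 361·529·23·1633·260·546·1753·223 ≡ 828 (mod 1999)
R · y^e mod p:
310^2 = 96100 ≡ 148
310^4 ≡ 148^2 = 21904 ≡ 1914
310^8 ≡ 1914^2 = 3663396 ≡ 1228
310^16 ≡ 1228^2 = 1507984 ≡ 738
310^32 ≡ 738^2 = 544644 ≡ 916
310^64 ≡ 916^2 = 839056 ≡ 1475
310^128 ≡ 1475^2 = 2175625 ≡ 713
310^256 ≡ 713^2 = 508369 ≡ 623
310^512 ≡ 623^2 = 388129 ≡ 323
623 = 512 + 64 + 32 + 8 + 4 + 2 + 1, so 310^623 ≡ 323·1475·916·1228·1914·148·310 ≡ 1114 (mod 1999)
1788·1114 = 1991832 ≡ 828 (mod 1999)
828 ≡ 828 (mod 1999); signature holds.

valid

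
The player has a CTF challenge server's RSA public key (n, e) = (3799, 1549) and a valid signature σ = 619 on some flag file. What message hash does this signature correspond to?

1729

σ^2 ≡ 619^2 = 383161 ≡ 3261
σ^4 ≡ 3261^2 = 10634121 ≡ 720
σ^8 ≡ 720^2 = 518400 ≡ 1736
σ^16 ≡ 1736^2 = 3013696 ≡ 1089
σ^32 ≡ 1089^2 = 1185921 ≡ 633
σ^64 ≡ 633^2 = 400689 ≡ 1794
σ^128 ≡ 1794^2 = 3218436 ≡ 683
σ^256 ≡ 683^2 = 466489 ≡ 3011
σ^512 ≡ 3011^2 = 9066121 ≡ 1707
σ^1024 ≡ 1707^2 = 2913849 ≡ 16
1549 = 1024 + 512 + 8 + 4 + 1, so σ^1549 ≡ 16·1707·1736·720·619 ≡ 1729 (mod 3799)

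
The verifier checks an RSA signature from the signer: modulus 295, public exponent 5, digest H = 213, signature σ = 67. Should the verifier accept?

reject

σ^2 ≡ 67^2 = 4489 ≡ 64
σ^4 ≡ 64^2 = 4096 ≡ 261
5 = 4 + 1, so σ^5 ≡ 261·67 ≡ 82 (mod 295)
82 ≠ 213, so verification fails.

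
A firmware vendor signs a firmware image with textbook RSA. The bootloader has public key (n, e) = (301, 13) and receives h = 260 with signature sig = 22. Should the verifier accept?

sig^2 ≡ 22^2 = 484 ≡ 183
sig^4 ≡ 183^2 = 33489 ≡ 78
sig^8 ≡ 78^2 = 6084 ≡ 64
13 = 8 + 4 + 1, so sig^13 ≡ 64·78·22 ≡ 260 (mod 301)
260 = h, so the signature checks out.

accept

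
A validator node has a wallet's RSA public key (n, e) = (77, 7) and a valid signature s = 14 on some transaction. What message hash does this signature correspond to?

s^2 ≡ 14^2 = 196 ≡ 42
s^4 ≡ 42^2 = 1764 ≡ 70
7 = 4 + 2 + 1, so s^7 ≡ 70·42·14 ≡ 42 (mod 77)

42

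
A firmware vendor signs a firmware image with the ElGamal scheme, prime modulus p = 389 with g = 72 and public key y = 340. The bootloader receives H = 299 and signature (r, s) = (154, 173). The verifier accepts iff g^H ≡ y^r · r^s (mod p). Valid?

Left side g^H mod p:
72^2 = 5184 ≡ 127
72^4 ≡ 127^2 = 16129 ≡ 180
72^8 ≡ 180^2 = 32400 ≡ 113
72^16 ≡ 113^2 = 12769 ≡ 321
72^32 ≡ 321^2 = 103041 ≡ 345
72^64 ≡ 345^2 = 119025 ≡ 380
72^128 ≡ 380^2 = 144400 ≡ 81
72^256 ≡ 81^2 = 6561 ≡ 337
299 = 256 + 32 + 8 + 2 + 1, so 72^299 ≡ 337·345·113·127·72 ≡ 231 (mod 389)
Right side y^r · r^s mod p:
340^2 = 115600 ≡ 67
340^4 ≡ 67^2 = 4489 ≡ 210
340^8 ≡ 210^2 = 44100 ≡ 143
340^16 ≡ 143^2 = 20449 ≡ 221
340^32 ≡ 221^2 = 48841 ≡ 216
340^64 ≡ 216^2 = 46656 ≡ 365
340^128 ≡ 365^2 = 133225 ≡ 187
154 = 128 + 16 + 8 + 2, so 340^154 ≡ 187·221·143·67 ≡ 223 (mod 389)
154^2 = 23716 ≡ 376
154^4 ≡ 376^2 = 141376 ≡ 169
154^8 ≡ 169^2 = 28561 ≡ 164
154^16 ≡ 164^2 = 26896 ≡ 55
154^32 ≡ 55^2 = 3025 ≡ 302
154^64 ≡ 302^2 = 91204 ≡ 178
154^128 ≡ 178^2 = 31684 ≡ 175
173 = 128 + 32 + 8 + 4 + 1, so 154^173 ≡ 175·302·164·169·154 ≡ 134 (mod 389)
223·134 = 29882 ≡ 318 (mod 389)
231 ≠ 318, so verification fails.

no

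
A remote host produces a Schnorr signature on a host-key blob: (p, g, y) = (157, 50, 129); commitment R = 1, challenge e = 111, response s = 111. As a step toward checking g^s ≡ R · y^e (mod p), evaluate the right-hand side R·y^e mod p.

28

129^2 = 16641 ≡ 156
129^4 ≡ 156^2 = 24336 ≡ 1
129^8 ≡ 1^2 = 1
129^16 ≡ 1^2 = 1
129^32 ≡ 1^2 = 1
129^64 ≡ 1^2 = 1
111 = 64 + 32 + 8 + 4 + 2 + 1, so 129^111 ≡ 1·1·1·1·156·129 ≡ 28 (mod 157)
R · y^e ≡ 1·28 = 28 ≡ 28 (mod 157)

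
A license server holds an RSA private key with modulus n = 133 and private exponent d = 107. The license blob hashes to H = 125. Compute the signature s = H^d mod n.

Squares mod 133: H^1≡125, H^2≡64, H^4≡106, H^8≡64, H^16≡106, H^32≡64, H^64≡106
107 = 64 + 32 + 8 + 2 + 1, so H^107 ≡ 106·64·64·64·125 ≡ 83 (mod 133)

83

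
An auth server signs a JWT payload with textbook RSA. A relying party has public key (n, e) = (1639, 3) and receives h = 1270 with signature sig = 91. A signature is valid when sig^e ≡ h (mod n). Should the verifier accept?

accept

sig^2 ≡ 91^2 = 8281 ≡ 86
3 = 2 + 1, so sig^3 ≡ 86·91 ≡ 1270 (mod 1639)
sig^3 mod 1639 = 1270 matches h.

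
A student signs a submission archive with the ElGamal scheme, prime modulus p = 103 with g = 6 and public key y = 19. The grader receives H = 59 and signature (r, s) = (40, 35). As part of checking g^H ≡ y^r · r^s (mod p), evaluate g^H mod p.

5

6^2 = 36
6^4 ≡ 36^2 = 1296 ≡ 60
6^8 ≡ 60^2 = 3600 ≡ 98
6^16 ≡ 98^2 = 9604 ≡ 25
6^32 ≡ 25^2 = 625 ≡ 7
59 = 32 + 16 + 8 + 2 + 1, so 6^59 ≡ 7·25·98·36·6 ≡ 5 (mod 103)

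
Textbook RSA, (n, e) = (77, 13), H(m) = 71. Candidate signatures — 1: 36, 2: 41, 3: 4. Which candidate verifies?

Candidate 1: Squares mod 77: 36^1≡36, 36^2≡64, 36^4≡15, 36^8≡71; 13 = 8 + 4 + 1, so 36^13 ≡ 71·15·36 ≡ 71 (mod 77)
  → matches H(m) = 71
Candidate 2: Squares mod 77: 41^1≡41, 41^2≡64, 41^4≡15, 41^8≡71; 13 = 8 + 4 + 1, so 41^13 ≡ 71·15·41 ≡ 6 (mod 77)
Candidate 3: Squares mod 77: 4^1≡4, 4^2≡16, 4^4≡25, 4^8≡9; 13 = 8 + 4 + 1, so 4^13 ≡ 9·25·4 ≡ 53 (mod 77)

1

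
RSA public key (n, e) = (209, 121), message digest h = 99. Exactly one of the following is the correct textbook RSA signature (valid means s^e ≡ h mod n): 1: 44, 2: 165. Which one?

Candidate 1: Squares mod 209: 44^1≡44, 44^2≡55, 44^4≡99, 44^8≡187, 44^16≡66, 44^32≡176, 44^64≡44; 121 = 64 + 32 + 16 + 8 + 1, so 44^121 ≡ 44·176·66·187·44 ≡ 99 (mod 209)
  → matches h = 99
Candidate 2: Squares mod 209: 165^1≡165, 165^2≡55, 165^4≡99, 165^8≡187, 165^16≡66, 165^32≡176, 165^64≡44; 121 = 64 + 32 + 16 + 8 + 1, so 165^121 ≡ 44·176·66·187·165 ≡ 110 (mod 209)

1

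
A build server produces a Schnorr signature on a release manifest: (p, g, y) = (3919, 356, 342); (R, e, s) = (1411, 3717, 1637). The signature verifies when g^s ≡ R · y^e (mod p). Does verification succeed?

passes

g^s mod p:
356^2 = 126736 ≡ 1328
356^4 ≡ 1328^2 = 1763584 ≡ 34
356^8 ≡ 34^2 = 1156
356^16 ≡ 1156^2 = 1336336 ≡ 3876
356^32 ≡ 3876^2 = 15023376 ≡ 1849
356^64 ≡ 1849^2 = 3418801 ≡ 1433
356^128 ≡ 1433^2 = 2053489 ≡ 3852
356^256 ≡ 3852^2 = 14837904 ≡ 570
356^512 ≡ 570^2 = 324900 ≡ 3542
356^1024 ≡ 3542^2 = 12545764 ≡ 1045
1637 = 1024 + 512 + 64 + 32 + 4 + 1, so 356^1637 ≡ 1045·3542·1433·1849·34·356 ≡ 785 (mod 3919)
R · y^e mod p:
342^2 = 116964 ≡ 3313
342^4 ≡ 3313^2 = 10975969 ≡ 2769
342^8 ≡ 2769^2 = 7667361 ≡ 1797
342^16 ≡ 1797^2 = 3229209 ≡ 3872
342^32 ≡ 3872^2 = 14992384 ≡ 2209
342^64 ≡ 2209^2 = 4879681 ≡ 526
342^128 ≡ 526^2 = 276676 ≡ 2346
342^256 ≡ 2346^2 = 5503716 ≡ 1440
342^512 ≡ 1440^2 = 2073600 ≡ 449
342^1024 ≡ 449^2 = 201601 ≡ 1732
342^2048 ≡ 1732^2 = 2999824 ≡ 1789
3717 = 2048 + 1024 + 512 + 128 + 4 + 1, so 342^3717 ≡ 1789·1732·449·2346·2769·342 ≡ 1967 (mod 3919)
1411·1967 = 2775437 ≡ 785 (mod 3919)
785 ≡ 785 (mod 3919); signature holds.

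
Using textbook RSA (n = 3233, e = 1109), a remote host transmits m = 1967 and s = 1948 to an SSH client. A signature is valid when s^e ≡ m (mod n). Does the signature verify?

s^1109 mod 3233 = 1967
1967 = m, so the signature checks out.

verifies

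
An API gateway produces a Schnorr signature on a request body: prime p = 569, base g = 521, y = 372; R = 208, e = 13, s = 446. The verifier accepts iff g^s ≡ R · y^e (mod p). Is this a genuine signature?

g^s mod p:
Squares mod 569: 521^1≡521, 521^2≡28, 521^4≡215, 521^8≡136, 521^16≡288, 521^32≡439, 521^64≡399, 521^128≡450, 521^256≡505
446 = 256 + 128 + 32 + 16 + 8 + 4 + 2, so 521^446 ≡ 505·450·439·288·136·215·28 ≡ 418 (mod 569)
R · y^e mod p:
Squares mod 569: 372^1≡372, 372^2≡117, 372^4≡33, 372^8≡520
13 = 8 + 4 + 1, so 372^13 ≡ 520·33·372 ≡ 478 (mod 569)
208·478 = 99424 ≡ 418 (mod 569)
418 ≡ 418 (mod 569); signature holds.

genuine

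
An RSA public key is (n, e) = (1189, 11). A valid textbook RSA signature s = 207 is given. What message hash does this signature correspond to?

121

s^11 mod 1189 = 121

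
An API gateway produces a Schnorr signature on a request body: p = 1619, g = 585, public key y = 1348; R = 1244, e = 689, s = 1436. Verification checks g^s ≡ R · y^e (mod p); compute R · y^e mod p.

580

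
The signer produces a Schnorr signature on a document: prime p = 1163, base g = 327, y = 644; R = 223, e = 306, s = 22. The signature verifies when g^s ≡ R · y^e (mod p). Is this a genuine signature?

genuine

g^s mod p:
327^2 = 106929 ≡ 1096
327^4 ≡ 1096^2 = 1201216 ≡ 1000
327^8 ≡ 1000^2 = 1000000 ≡ 983
327^16 ≡ 983^2 = 966289 ≡ 999
22 = 16 + 4 + 2, so 327^22 ≡ 999·1000·1096 ≡ 1139 (mod 1163)
R · y^e mod p:
644^2 = 414736 ≡ 708
644^4 ≡ 708^2 = 501264 ≡ 11
644^8 ≡ 11^2 = 121
644^16 ≡ 121^2 = 14641 ≡ 685
644^32 ≡ 685^2 = 469225 ≡ 536
644^64 ≡ 536^2 = 287296 ≡ 35
644^128 ≡ 35^2 = 1225 ≡ 62
644^256 ≡ 62^2 = 3844 ≡ 355
306 = 256 + 32 + 16 + 2, so 644^306 ≡ 355·536·685·708 ≡ 584 (mod 1163)
223·584 = 130232 ≡ 1139 (mod 1163)
1139 ≡ 1139 (mod 1163); signature holds.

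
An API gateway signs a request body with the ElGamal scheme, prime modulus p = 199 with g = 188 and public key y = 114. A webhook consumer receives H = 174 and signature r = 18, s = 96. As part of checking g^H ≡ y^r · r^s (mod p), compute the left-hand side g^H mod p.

125

188^2 = 35344 ≡ 121
188^4 ≡ 121^2 = 14641 ≡ 114
188^8 ≡ 114^2 = 12996 ≡ 61
188^16 ≡ 61^2 = 3721 ≡ 139
188^32 ≡ 139^2 = 19321 ≡ 18
188^64 ≡ 18^2 = 324 ≡ 125
188^128 ≡ 125^2 = 15625 ≡ 103
174 = 128 + 32 + 8 + 4 + 2, so 188^174 ≡ 103·18·61·114·121 ≡ 125 (mod 199)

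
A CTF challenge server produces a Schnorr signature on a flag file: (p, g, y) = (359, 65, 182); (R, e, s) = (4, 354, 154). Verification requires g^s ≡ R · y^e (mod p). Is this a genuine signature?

g^s mod p:
65^154 mod 359 = 146
R · y^e mod p:
182^354 mod 359 = 216
4·216 = 864 ≡ 146 (mod 359)
146 ≡ 146 (mod 359); signature holds.

genuine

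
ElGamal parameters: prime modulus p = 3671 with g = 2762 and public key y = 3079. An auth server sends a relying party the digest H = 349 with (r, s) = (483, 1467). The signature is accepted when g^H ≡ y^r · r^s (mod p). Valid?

yes

Left side g^H mod p:
2762^2 = 7628644 ≡ 306
2762^4 ≡ 306^2 = 93636 ≡ 1861
2762^8 ≡ 1861^2 = 3463321 ≡ 1568
2762^16 ≡ 1568^2 = 2458624 ≡ 2725
2762^32 ≡ 2725^2 = 7425625 ≡ 2863
2762^64 ≡ 2863^2 = 8196769 ≡ 3097
2762^128 ≡ 3097^2 = 9591409 ≡ 2757
2762^256 ≡ 2757^2 = 7601049 ≡ 2079
349 = 256 + 64 + 16 + 8 + 4 + 1, so 2762^349 ≡ 2079·3097·2725·1568·1861·2762 ≡ 2004 (mod 3671)
Right side y^r · r^s mod p:
3079^2 = 9480241 ≡ 1719
3079^4 ≡ 1719^2 = 2954961 ≡ 3477
3079^8 ≡ 3477^2 = 12089529 ≡ 926
3079^16 ≡ 926^2 = 857476 ≡ 2133
3079^32 ≡ 2133^2 = 4549689 ≡ 1320
3079^64 ≡ 1320^2 = 1742400 ≡ 2346
3079^128 ≡ 2346^2 = 5503716 ≡ 887
3079^256 ≡ 887^2 = 786769 ≡ 1175
483 = 256 + 128 + 64 + 32 + 2 + 1, so 3079^483 ≡ 1175·887·2346·1320·1719·3079 ≡ 2528 (mod 3671)
483^2 = 233289 ≡ 2016
483^4 ≡ 2016^2 = 4064256 ≡ 459
483^8 ≡ 459^2 = 210681 ≡ 1434
483^16 ≡ 1434^2 = 2056356 ≡ 596
483^32 ≡ 596^2 = 355216 ≡ 2800
483^64 ≡ 2800^2 = 7840000 ≡ 2415
483^128 ≡ 2415^2 = 5832225 ≡ 2677
483^256 ≡ 2677^2 = 7166329 ≡ 537
483^512 ≡ 537^2 = 288369 ≡ 2031
483^1024 ≡ 2031^2 = 4124961 ≡ 2428
1467 = 1024 + 256 + 128 + 32 + 16 + 8 + 2 + 1, so 483^1467 ≡ 2428·537·2677·2800·596·1434·2016·483 ≡ 2725 (mod 3671)
2528·2725 = 6888800 ≡ 2004 (mod 3671)
2004 ≡ 2004 (mod 3671), so the signature is genuine.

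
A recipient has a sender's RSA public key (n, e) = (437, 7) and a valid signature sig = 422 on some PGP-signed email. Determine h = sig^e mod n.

sig^2 ≡ 422^2 = 178084 ≡ 225
sig^4 ≡ 225^2 = 50625 ≡ 370
7 = 4 + 2 + 1, so sig^7 ≡ 370·225·422 ≡ 196 (mod 437)

196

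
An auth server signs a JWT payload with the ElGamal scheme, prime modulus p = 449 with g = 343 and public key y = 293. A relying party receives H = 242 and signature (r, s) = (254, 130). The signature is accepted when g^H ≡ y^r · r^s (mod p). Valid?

yes

Left side g^H mod p:
Squares mod 449: 343^1≡343, 343^2≡11, 343^4≡121, 343^8≡273, 343^16≡444, 343^32≡25, 343^64≡176, 343^128≡444
242 = 128 + 64 + 32 + 16 + 2, so 343^242 ≡ 444·176·25·444·11 ≡ 394 (mod 449)
Right side y^r · r^s mod p:
Squares mod 449: 293^1≡293, 293^2≡90, 293^4≡18, 293^8≡324, 293^16≡359, 293^32≡18, 293^64≡324, 293^128≡359
254 = 128 + 64 + 32 + 16 + 8 + 4 + 2, so 293^254 ≡ 359·324·18·359·324·18·90 ≡ 90 (mod 449)
Squares mod 449: 254^1≡254, 254^2≡309, 254^4≡293, 254^8≡90, 254^16≡18, 254^32≡324, 254^64≡359, 254^128≡18
130 = 128 + 2, so 254^130 ≡ 18·309 ≡ 174 (mod 449)
90·174 = 15660 ≡ 394 (mod 449)
394 ≡ 394 (mod 449), so the signature is genuine.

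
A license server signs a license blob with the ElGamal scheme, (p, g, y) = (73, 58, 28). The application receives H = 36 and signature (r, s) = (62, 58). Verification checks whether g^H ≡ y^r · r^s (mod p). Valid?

Left side g^H mod p:
58^2 = 3364 ≡ 6
58^4 ≡ 6^2 = 36
58^8 ≡ 36^2 = 1296 ≡ 55
58^16 ≡ 55^2 = 3025 ≡ 32
58^32 ≡ 32^2 = 1024 ≡ 2
36 = 32 + 4, so 58^36 ≡ 2·36 ≡ 72 (mod 73)
Right side y^r · r^s mod p:
28^2 = 784 ≡ 54
28^4 ≡ 54^2 = 2916 ≡ 69
28^8 ≡ 69^2 = 4761 ≡ 16
28^16 ≡ 16^2 = 256 ≡ 37
28^32 ≡ 37^2 = 1369 ≡ 55
62 = 32 + 16 + 8 + 4 + 2, so 28^62 ≡ 55·37·16·69·54 ≡ 6 (mod 73)
62^2 = 3844 ≡ 48
62^4 ≡ 48^2 = 2304 ≡ 41
62^8 ≡ 41^2 = 1681 ≡ 2
62^16 ≡ 2^2 = 4
62^32 ≡ 4^2 = 16
58 = 32 + 16 + 8 + 2, so 62^58 ≡ 16·4·2·48 ≡ 12 (mod 73)
6·12 = 72 ≡ 72 (mod 73)
72 ≡ 72 (mod 73), so the signature is genuine.

yes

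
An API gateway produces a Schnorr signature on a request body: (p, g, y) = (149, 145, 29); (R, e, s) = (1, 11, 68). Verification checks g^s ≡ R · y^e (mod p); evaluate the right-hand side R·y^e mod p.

Squares mod 149: 29^1≡29, 29^2≡96, 29^4≡127, 29^8≡37
11 = 8 + 2 + 1, so 29^11 ≡ 37·96·29 ≡ 49 (mod 149)
R · y^e ≡ 1·49 = 49 ≡ 49 (mod 149)

49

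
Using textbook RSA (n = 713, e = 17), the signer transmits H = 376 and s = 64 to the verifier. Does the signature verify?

s^2 ≡ 64^2 = 4096 ≡ 531
s^4 ≡ 531^2 = 281961 ≡ 326
s^8 ≡ 326^2 = 106276 ≡ 39
s^16 ≡ 39^2 = 1521 ≡ 95
17 = 16 + 1, so s^17 ≡ 95·64 ≡ 376 (mod 713)
s^17 mod 713 = 376 matches H.

verifies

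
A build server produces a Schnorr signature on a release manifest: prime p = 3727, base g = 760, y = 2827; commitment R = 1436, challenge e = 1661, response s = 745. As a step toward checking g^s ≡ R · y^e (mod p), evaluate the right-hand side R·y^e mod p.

2827^2 = 7991929 ≡ 1241
2827^4 ≡ 1241^2 = 1540081 ≡ 830
2827^8 ≡ 830^2 = 688900 ≡ 3132
2827^16 ≡ 3132^2 = 9809424 ≡ 3687
2827^32 ≡ 3687^2 = 13593969 ≡ 1600
2827^64 ≡ 1600^2 = 2560000 ≡ 3278
2827^128 ≡ 3278^2 = 10745284 ≡ 343
2827^256 ≡ 343^2 = 117649 ≡ 2112
2827^512 ≡ 2112^2 = 4460544 ≡ 3052
2827^1024 ≡ 3052^2 = 9314704 ≡ 931
1661 = 1024 + 512 + 64 + 32 + 16 + 8 + 4 + 1, so 2827^1661 ≡ 931·3052·3278·1600·3687·3132·830·2827 ≡ 3697 (mod 3727)
R · y^e ≡ 1436·3697 = 5308892 ≡ 1644 (mod 3727)

1644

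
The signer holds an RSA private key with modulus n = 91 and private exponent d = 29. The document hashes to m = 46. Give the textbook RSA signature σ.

37

Squares mod 91: m^1≡46, m^2≡23, m^4≡74, m^8≡16, m^16≡74
29 = 16 + 8 + 4 + 1, so m^29 ≡ 74·16·74·46 ≡ 37 (mod 91)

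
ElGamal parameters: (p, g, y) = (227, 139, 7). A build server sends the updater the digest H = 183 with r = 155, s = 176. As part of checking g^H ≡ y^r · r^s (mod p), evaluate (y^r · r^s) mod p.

177

7^155 mod 227 = 108
155^176 mod 227 = 71
y^r · r^s ≡ 108·71 = 7668 ≡ 177 (mod 227)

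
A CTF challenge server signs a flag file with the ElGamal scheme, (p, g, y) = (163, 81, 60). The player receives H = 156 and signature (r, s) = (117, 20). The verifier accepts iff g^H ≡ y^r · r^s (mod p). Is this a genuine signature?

Left side g^H mod p:
Squares mod 163: 81^1≡81, 81^2≡41, 81^4≡51, 81^8≡156, 81^16≡49, 81^32≡119, 81^64≡143, 81^128≡74
156 = 128 + 16 + 8 + 4, so 81^156 ≡ 74·49·156·51 ≡ 64 (mod 163)
Right side y^r · r^s mod p:
Squares mod 163: 60^1≡60, 60^2≡14, 60^4≡33, 60^8≡111, 60^16≡96, 60^32≡88, 60^64≡83
117 = 64 + 32 + 16 + 4 + 1, so 60^117 ≡ 83·88·96·33·60 ≡ 133 (mod 163)
Squares mod 163: 117^1≡117, 117^2≡160, 117^4≡9, 117^8≡81, 117^16≡41
20 = 16 + 4, so 117^20 ≡ 41·9 ≡ 43 (mod 163)
133·43 = 5719 ≡ 14 (mod 163)
64 ≠ 14, so verification fails.

forged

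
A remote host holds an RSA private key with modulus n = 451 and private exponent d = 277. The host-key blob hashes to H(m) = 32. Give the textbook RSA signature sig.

(H(m))^2 ≡ 32^2 = 1024 ≡ 122
(H(m))^4 ≡ 122^2 = 14884 ≡ 1
(H(m))^8 ≡ 1^2 = 1
(H(m))^16 ≡ 1^2 = 1
(H(m))^32 ≡ 1^2 = 1
(H(m))^64 ≡ 1^2 = 1
(H(m))^128 ≡ 1^2 = 1
(H(m))^256 ≡ 1^2 = 1
277 = 256 + 16 + 4 + 1, so (H(m))^277 ≡ 1·1·1·32 ≡ 32 (mod 451)

32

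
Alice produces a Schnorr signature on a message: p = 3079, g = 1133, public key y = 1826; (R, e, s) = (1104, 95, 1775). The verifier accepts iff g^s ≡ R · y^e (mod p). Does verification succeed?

fails

g^s mod p:
Squares mod 3079: 1133^1≡1133, 1133^2≡2825, 1133^4≡2936, 1133^8≡1975, 1133^16≡2611, 1133^32≡415, 1133^64≡2880, 1133^128≡2653, 1133^256≡2894, 1133^512≡356, 1133^1024≡497
1775 = 1024 + 512 + 128 + 64 + 32 + 8 + 4 + 2 + 1, so 1133^1775 ≡ 497·356·2653·2880·415·1975·2936·2825·1133 ≡ 2379 (mod 3079)
R · y^e mod p:
Squares mod 3079: 1826^1≡1826, 1826^2≡2798, 1826^4≡1986, 1826^8≡3076, 1826^16≡9, 1826^32≡81, 1826^64≡403
95 = 64 + 16 + 8 + 4 + 2 + 1, so 1826^95 ≡ 403·9·3076·1986·2798·1826 ≡ 2532 (mod 3079)
1104·2532 = 2795328 ≡ 2675 (mod 3079)
2379 ≠ 2675; the check fails.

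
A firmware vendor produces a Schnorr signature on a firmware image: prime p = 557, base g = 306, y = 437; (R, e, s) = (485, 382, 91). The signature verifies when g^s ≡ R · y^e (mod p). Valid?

g^s mod p:
306^2 = 93636 ≡ 60
306^4 ≡ 60^2 = 3600 ≡ 258
306^8 ≡ 258^2 = 66564 ≡ 281
306^16 ≡ 281^2 = 78961 ≡ 424
306^32 ≡ 424^2 = 179776 ≡ 422
306^64 ≡ 422^2 = 178084 ≡ 401
91 = 64 + 16 + 8 + 2 + 1, so 306^91 ≡ 401·424·281·60·306 ≡ 222 (mod 557)
R · y^e mod p:
437^2 = 190969 ≡ 475
437^4 ≡ 475^2 = 225625 ≡ 40
437^8 ≡ 40^2 = 1600 ≡ 486
437^16 ≡ 486^2 = 236196 ≡ 28
437^32 ≡ 28^2 = 784 ≡ 227
437^64 ≡ 227^2 = 51529 ≡ 285
437^128 ≡ 285^2 = 81225 ≡ 460
437^256 ≡ 460^2 = 211600 ≡ 497
382 = 256 + 64 + 32 + 16 + 8 + 4 + 2, so 437^382 ≡ 497·285·227·28·486·40·475 ≡ 323 (mod 557)
485·323 = 156655 ≡ 138 (mod 557)
222 ≠ 138; the check fails.

no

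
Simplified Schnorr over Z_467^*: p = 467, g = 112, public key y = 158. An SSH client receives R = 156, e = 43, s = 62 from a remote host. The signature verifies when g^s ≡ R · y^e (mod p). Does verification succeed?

fails

g^s mod p:
Squares mod 467: 112^1≡112, 112^2≡402, 112^4≡22, 112^8≡17, 112^16≡289, 112^32≡395
62 = 32 + 16 + 8 + 4 + 2, so 112^62 ≡ 395·289·17·22·402 ≡ 222 (mod 467)
R · y^e mod p:
Squares mod 467: 158^1≡158, 158^2≡213, 158^4≡70, 158^8≡230, 158^16≡129, 158^32≡296
43 = 32 + 8 + 2 + 1, so 158^43 ≡ 296·230·213·158 ≡ 209 (mod 467)
156·209 = 32604 ≡ 381 (mod 467)
222 ≠ 381; the check fails.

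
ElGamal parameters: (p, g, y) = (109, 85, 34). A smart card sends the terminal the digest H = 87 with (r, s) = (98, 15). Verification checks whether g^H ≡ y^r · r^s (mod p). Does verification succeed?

passes

Left side g^H mod p:
85^2 = 7225 ≡ 31
85^4 ≡ 31^2 = 961 ≡ 89
85^8 ≡ 89^2 = 7921 ≡ 73
85^16 ≡ 73^2 = 5329 ≡ 97
85^32 ≡ 97^2 = 9409 ≡ 35
85^64 ≡ 35^2 = 1225 ≡ 26
87 = 64 + 16 + 4 + 2 + 1, so 85^87 ≡ 26·97·89·31·85 ≡ 77 (mod 109)
Right side y^r · r^s mod p:
34^2 = 1156 ≡ 66
34^4 ≡ 66^2 = 4356 ≡ 105
34^8 ≡ 105^2 = 11025 ≡ 16
34^16 ≡ 16^2 = 256 ≡ 38
34^32 ≡ 38^2 = 1444 ≡ 27
34^64 ≡ 27^2 = 729 ≡ 75
98 = 64 + 32 + 2, so 34^98 ≡ 75·27·66 ≡ 16 (mod 109)
98^2 = 9604 ≡ 12
98^4 ≡ 12^2 = 144 ≡ 35
98^8 ≡ 35^2 = 1225 ≡ 26
15 = 8 + 4 + 2 + 1, so 98^15 ≡ 26·35·12·98 ≡ 107 (mod 109)
16·107 = 1712 ≡ 77 (mod 109)
77 ≡ 77 (mod 109), so the signature is genuine.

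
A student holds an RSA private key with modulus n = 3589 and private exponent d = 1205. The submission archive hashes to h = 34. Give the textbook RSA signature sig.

1122

Squares mod 3589: h^1≡34, h^2≡1156, h^4≡1228, h^8≡604, h^16≡2327, h^32≡2717, h^64≡3105, h^128≡971, h^256≡2523, h^512≡2232, h^1024≡292
1205 = 1024 + 128 + 32 + 16 + 4 + 1, so h^1205 ≡ 292·971·2717·2327·1228·34 ≡ 1122 (mod 3589)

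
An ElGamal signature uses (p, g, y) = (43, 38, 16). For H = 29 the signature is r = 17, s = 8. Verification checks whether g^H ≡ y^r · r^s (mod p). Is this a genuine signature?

forged

Left side g^H mod p:
38^2 = 1444 ≡ 25
38^4 ≡ 25^2 = 625 ≡ 23
38^8 ≡ 23^2 = 529 ≡ 13
38^16 ≡ 13^2 = 169 ≡ 40
29 = 16 + 8 + 4 + 1, so 38^29 ≡ 40·13·23·38 ≡ 13 (mod 43)
Right side y^r · r^s mod p:
16^2 = 256 ≡ 41
16^4 ≡ 41^2 = 1681 ≡ 4
16^8 ≡ 4^2 = 16
16^16 ≡ 16^2 = 256 ≡ 41
17 = 16 + 1, so 16^17 ≡ 41·16 ≡ 11 (mod 43)
17^2 = 289 ≡ 31
17^4 ≡ 31^2 = 961 ≡ 15
17^8 ≡ 15^2 = 225 ≡ 10
11·10 = 110 ≡ 24 (mod 43)
13 ≠ 24, so verification fails.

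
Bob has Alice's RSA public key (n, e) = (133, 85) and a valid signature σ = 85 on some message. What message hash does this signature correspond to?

120

σ^2 ≡ 85^2 = 7225 ≡ 43
σ^4 ≡ 43^2 = 1849 ≡ 120
σ^8 ≡ 120^2 = 14400 ≡ 36
σ^16 ≡ 36^2 = 1296 ≡ 99
σ^32 ≡ 99^2 = 9801 ≡ 92
σ^64 ≡ 92^2 = 8464 ≡ 85
85 = 64 + 16 + 4 + 1, so σ^85 ≡ 85·99·120·85 ≡ 120 (mod 133)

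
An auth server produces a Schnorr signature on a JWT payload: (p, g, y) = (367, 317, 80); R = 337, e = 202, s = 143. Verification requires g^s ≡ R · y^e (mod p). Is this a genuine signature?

g^s mod p:
317^143 mod 367 = 305
R · y^e mod p:
80^202 mod 367 = 51
337·51 = 17187 ≡ 305 (mod 367)
305 ≡ 305 (mod 367); signature holds.

genuine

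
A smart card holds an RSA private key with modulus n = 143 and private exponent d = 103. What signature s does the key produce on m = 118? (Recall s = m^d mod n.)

m^2 ≡ 118^2 = 13924 ≡ 53
m^4 ≡ 53^2 = 2809 ≡ 92
m^8 ≡ 92^2 = 8464 ≡ 27
m^16 ≡ 27^2 = 729 ≡ 14
m^32 ≡ 14^2 = 196 ≡ 53
m^64 ≡ 53^2 = 2809 ≡ 92
103 = 64 + 32 + 4 + 2 + 1, so m^103 ≡ 92·53·92·53·118 ≡ 105 (mod 143)

105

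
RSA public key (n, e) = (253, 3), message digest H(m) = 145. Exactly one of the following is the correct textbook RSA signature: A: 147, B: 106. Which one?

B

Candidate A: 147^3 mod 253 = 108
Candidate B: 106^3 mod 253 = 145
  → matches H(m) = 145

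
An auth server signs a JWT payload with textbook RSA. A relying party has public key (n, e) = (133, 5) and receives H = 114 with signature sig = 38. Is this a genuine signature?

sig^5 mod 133 = 19
sig^5 mod 133 = 19, but H = 114.

forged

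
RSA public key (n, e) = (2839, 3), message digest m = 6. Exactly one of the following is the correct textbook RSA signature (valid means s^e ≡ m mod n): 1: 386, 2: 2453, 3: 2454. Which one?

2

Candidate 1: 386^3 mod 2839 = 2833
Candidate 2: 2453^3 mod 2839 = 6
  → matches m = 6
Candidate 3: 2454^3 mod 2839 = 114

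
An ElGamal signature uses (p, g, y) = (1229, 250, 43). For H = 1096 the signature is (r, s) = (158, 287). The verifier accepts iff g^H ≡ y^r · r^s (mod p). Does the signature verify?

Left side g^H mod p:
250^2 = 62500 ≡ 1050
250^4 ≡ 1050^2 = 1102500 ≡ 87
250^8 ≡ 87^2 = 7569 ≡ 195
250^16 ≡ 195^2 = 38025 ≡ 1155
250^32 ≡ 1155^2 = 1334025 ≡ 560
250^64 ≡ 560^2 = 313600 ≡ 205
250^128 ≡ 205^2 = 42025 ≡ 239
250^256 ≡ 239^2 = 57121 ≡ 587
250^512 ≡ 587^2 = 344569 ≡ 449
250^1024 ≡ 449^2 = 201601 ≡ 45
1096 = 1024 + 64 + 8, so 250^1096 ≡ 45·205·195 ≡ 848 (mod 1229)
Right side y^r · r^s mod p:
43^2 = 1849 ≡ 620
43^4 ≡ 620^2 = 384400 ≡ 952
43^8 ≡ 952^2 = 906304 ≡ 531
43^16 ≡ 531^2 = 281961 ≡ 520
43^32 ≡ 520^2 = 270400 ≡ 20
43^64 ≡ 20^2 = 400
43^128 ≡ 400^2 = 160000 ≡ 230
158 = 128 + 16 + 8 + 4 + 2, so 43^158 ≡ 230·520·531·952·620 ≡ 166 (mod 1229)
158^2 = 24964 ≡ 384
158^4 ≡ 384^2 = 147456 ≡ 1205
158^8 ≡ 1205^2 = 1452025 ≡ 576
158^16 ≡ 576^2 = 331776 ≡ 1175
158^32 ≡ 1175^2 = 1380625 ≡ 458
158^64 ≡ 458^2 = 209764 ≡ 834
158^128 ≡ 834^2 = 695556 ≡ 1171
158^256 ≡ 1171^2 = 1371241 ≡ 906
287 = 256 + 16 + 8 + 4 + 2 + 1, so 158^287 ≡ 906·1175·576·1205·384·158 ≡ 1055 (mod 1229)
166·1055 = 175130 ≡ 612 (mod 1229)
848 ≠ 612, so verification fails.

does not verify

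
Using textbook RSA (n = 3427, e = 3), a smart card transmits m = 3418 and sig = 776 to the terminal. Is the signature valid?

valid

sig^2 ≡ 776^2 = 602176 ≡ 2451
3 = 2 + 1, so sig^3 ≡ 2451·776 ≡ 3418 (mod 3427)
Since 3418 equals the digest 3418, verification succeeds.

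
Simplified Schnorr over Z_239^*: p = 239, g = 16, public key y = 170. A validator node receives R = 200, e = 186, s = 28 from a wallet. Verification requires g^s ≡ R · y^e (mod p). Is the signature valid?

g^s mod p:
16^28 mod 239 = 211
R · y^e mod p:
170^186 mod 239 = 62
200·62 = 12400 ≡ 211 (mod 239)
211 ≡ 211 (mod 239); signature holds.

valid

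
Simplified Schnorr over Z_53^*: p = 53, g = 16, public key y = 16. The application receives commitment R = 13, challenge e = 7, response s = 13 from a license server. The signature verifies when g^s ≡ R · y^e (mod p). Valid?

yes

g^s mod p:
16^2 = 256 ≡ 44
16^4 ≡ 44^2 = 1936 ≡ 28
16^8 ≡ 28^2 = 784 ≡ 42
13 = 8 + 4 + 1, so 16^13 ≡ 42·28·16 ≡ 1 (mod 53)
R · y^e mod p:
16^2 = 256 ≡ 44
16^4 ≡ 44^2 = 1936 ≡ 28
7 = 4 + 2 + 1, so 16^7 ≡ 28·44·16 ≡ 49 (mod 53)
13·49 = 637 ≡ 1 (mod 53)
1 ≡ 1 (mod 53); signature holds.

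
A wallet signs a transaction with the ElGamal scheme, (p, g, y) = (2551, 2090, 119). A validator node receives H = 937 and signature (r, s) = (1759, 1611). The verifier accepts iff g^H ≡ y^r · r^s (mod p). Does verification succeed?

fails

Left side g^H mod p:
2090^2 = 4368100 ≡ 788
2090^4 ≡ 788^2 = 620944 ≡ 1051
2090^8 ≡ 1051^2 = 1104601 ≡ 18
2090^16 ≡ 18^2 = 324
2090^32 ≡ 324^2 = 104976 ≡ 385
2090^64 ≡ 385^2 = 148225 ≡ 267
2090^128 ≡ 267^2 = 71289 ≡ 2412
2090^256 ≡ 2412^2 = 5817744 ≡ 1464
2090^512 ≡ 1464^2 = 2143296 ≡ 456
937 = 512 + 256 + 128 + 32 + 8 + 1, so 2090^937 ≡ 456·1464·2412·385·18·2090 ≡ 2095 (mod 2551)
Right side y^r · r^s mod p:
119^2 = 14161 ≡ 1406
119^4 ≡ 1406^2 = 1976836 ≡ 2362
119^8 ≡ 2362^2 = 5579044 ≡ 7
119^16 ≡ 7^2 = 49
119^32 ≡ 49^2 = 2401
119^64 ≡ 2401^2 = 5764801 ≡ 2092
119^128 ≡ 2092^2 = 4376464 ≡ 1499
119^256 ≡ 1499^2 = 2247001 ≡ 2121
119^512 ≡ 2121^2 = 4498641 ≡ 1228
119^1024 ≡ 1228^2 = 1507984 ≡ 343
1759 = 1024 + 512 + 128 + 64 + 16 + 8 + 4 + 2 + 1, so 119^1759 ≡ 343·1228·1499·2092·49·7·2362·1406·119 ≡ 833 (mod 2551)
1759^2 = 3094081 ≡ 2269
1759^4 ≡ 2269^2 = 5148361 ≡ 443
1759^8 ≡ 443^2 = 196249 ≡ 2373
1759^16 ≡ 2373^2 = 5631129 ≡ 1072
1759^32 ≡ 1072^2 = 1149184 ≡ 1234
1759^64 ≡ 1234^2 = 1522756 ≡ 2360
1759^128 ≡ 2360^2 = 5569600 ≡ 767
1759^256 ≡ 767^2 = 588289 ≡ 1559
1759^512 ≡ 1559^2 = 2430481 ≡ 1929
1759^1024 ≡ 1929^2 = 3721041 ≡ 1683
1611 = 1024 + 512 + 64 + 8 + 2 + 1, so 1759^1611 ≡ 1683·1929·2360·2373·2269·1759 ≡ 1738 (mod 2551)
833·1738 = 1447754 ≡ 1337 (mod 2551)
2095 ≠ 1337, so verification fails.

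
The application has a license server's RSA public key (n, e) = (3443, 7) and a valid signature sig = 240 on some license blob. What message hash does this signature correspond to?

sig^2 ≡ 240^2 = 57600 ≡ 2512
sig^4 ≡ 2512^2 = 6310144 ≡ 2568
7 = 4 + 2 + 1, so sig^7 ≡ 2568·2512·240 ≡ 2688 (mod 3443)

2688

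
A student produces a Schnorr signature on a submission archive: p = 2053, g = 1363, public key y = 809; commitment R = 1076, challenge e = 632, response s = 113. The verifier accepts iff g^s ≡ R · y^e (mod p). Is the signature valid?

valid

g^s mod p:
1363^2 = 1857769 ≡ 1857
1363^4 ≡ 1857^2 = 3448449 ≡ 1462
1363^8 ≡ 1462^2 = 2137444 ≡ 271
1363^16 ≡ 271^2 = 73441 ≡ 1586
1363^32 ≡ 1586^2 = 2515396 ≡ 471
1363^64 ≡ 471^2 = 221841 ≡ 117
113 = 64 + 32 + 16 + 1, so 1363^113 ≡ 117·471·1586·1363 ≡ 742 (mod 2053)
R · y^e mod p:
809^2 = 654481 ≡ 1627
809^4 ≡ 1627^2 = 2647129 ≡ 812
809^8 ≡ 812^2 = 659344 ≡ 331
809^16 ≡ 331^2 = 109561 ≡ 752
809^32 ≡ 752^2 = 565504 ≡ 929
809^64 ≡ 929^2 = 863041 ≡ 781
809^128 ≡ 781^2 = 609961 ≡ 220
809^256 ≡ 220^2 = 48400 ≡ 1181
809^512 ≡ 1181^2 = 1394761 ≡ 774
632 = 512 + 64 + 32 + 16 + 8, so 809^632 ≡ 774·781·929·752·331 ≡ 409 (mod 2053)
1076·409 = 440084 ≡ 742 (mod 2053)
742 ≡ 742 (mod 2053); signature holds.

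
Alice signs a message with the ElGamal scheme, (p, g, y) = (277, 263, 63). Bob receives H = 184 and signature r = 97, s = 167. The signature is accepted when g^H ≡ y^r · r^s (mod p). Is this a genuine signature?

forged

Left side g^H mod p:
Squares mod 277: 263^1≡263, 263^2≡196, 263^4≡190, 263^8≡90, 263^16≡67, 263^32≡57, 263^64≡202, 263^128≡85
184 = 128 + 32 + 16 + 8, so 263^184 ≡ 85·57·67·90 ≡ 160 (mod 277)
Right side y^r · r^s mod p:
Squares mod 277: 63^1≡63, 63^2≡91, 63^4≡248, 63^8≡10, 63^16≡100, 63^32≡28, 63^64≡230
97 = 64 + 32 + 1, so 63^97 ≡ 230·28·63 ≡ 192 (mod 277)
Squares mod 277: 97^1≡97, 97^2≡268, 97^4≡81, 97^8≡190, 97^16≡90, 97^32≡67, 97^64≡57, 97^128≡202
167 = 128 + 32 + 4 + 2 + 1, so 97^167 ≡ 202·67·81·268·97 ≡ 272 (mod 277)
192·272 = 52224 ≡ 148 (mod 277)
160 ≠ 148, so verification fails.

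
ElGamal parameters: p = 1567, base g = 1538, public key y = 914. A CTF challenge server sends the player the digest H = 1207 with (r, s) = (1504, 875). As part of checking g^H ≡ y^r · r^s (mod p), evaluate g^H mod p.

1524

Squares mod 1567: 1538^1≡1538, 1538^2≡841, 1538^4≡564, 1538^8≡1562, 1538^16≡25, 1538^32≡625, 1538^64≡442, 1538^128≡1056, 1538^256≡999, 1538^512≡1389, 1538^1024≡344
1207 = 1024 + 128 + 32 + 16 + 4 + 2 + 1, so 1538^1207 ≡ 344·1056·625·25·564·841·1538 ≡ 1524 (mod 1567)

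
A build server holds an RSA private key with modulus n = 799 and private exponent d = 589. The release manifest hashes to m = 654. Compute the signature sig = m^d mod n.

m^2 ≡ 654^2 = 427716 ≡ 251
m^4 ≡ 251^2 = 63001 ≡ 679
m^8 ≡ 679^2 = 461041 ≡ 18
m^16 ≡ 18^2 = 324
m^32 ≡ 324^2 = 104976 ≡ 307
m^64 ≡ 307^2 = 94249 ≡ 766
m^128 ≡ 766^2 = 586756 ≡ 290
m^256 ≡ 290^2 = 84100 ≡ 205
m^512 ≡ 205^2 = 42025 ≡ 477
589 = 512 + 64 + 8 + 4 + 1, so m^589 ≡ 477·766·18·679·654 ≡ 485 (mod 799)

485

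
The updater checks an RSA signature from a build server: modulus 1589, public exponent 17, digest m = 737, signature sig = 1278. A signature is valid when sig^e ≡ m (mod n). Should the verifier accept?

sig^2 ≡ 1278^2 = 1633284 ≡ 1381
sig^4 ≡ 1381^2 = 1907161 ≡ 361
sig^8 ≡ 361^2 = 130321 ≡ 23
sig^16 ≡ 23^2 = 529
17 = 16 + 1, so sig^17 ≡ 529·1278 ≡ 737 (mod 1589)
Since 737 equals the digest 737, verification succeeds.

accept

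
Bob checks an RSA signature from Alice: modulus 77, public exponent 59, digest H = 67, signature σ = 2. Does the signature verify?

does not verify

Squares mod 77: σ^1≡2, σ^2≡4, σ^4≡16, σ^8≡25, σ^16≡9, σ^32≡4
59 = 32 + 16 + 8 + 2 + 1, so σ^59 ≡ 4·9·25·4·2 ≡ 39 (mod 77)
39 ≠ 67, so verification fails.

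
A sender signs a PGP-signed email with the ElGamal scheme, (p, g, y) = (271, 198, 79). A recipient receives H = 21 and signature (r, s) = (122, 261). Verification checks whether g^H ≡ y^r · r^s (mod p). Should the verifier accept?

Left side g^H mod p:
198^2 = 39204 ≡ 180
198^4 ≡ 180^2 = 32400 ≡ 151
198^8 ≡ 151^2 = 22801 ≡ 37
198^16 ≡ 37^2 = 1369 ≡ 14
21 = 16 + 4 + 1, so 198^21 ≡ 14·151·198 ≡ 148 (mod 271)
Right side y^r · r^s mod p:
79^2 = 6241 ≡ 8
79^4 ≡ 8^2 = 64
79^8 ≡ 64^2 = 4096 ≡ 31
79^16 ≡ 31^2 = 961 ≡ 148
79^32 ≡ 148^2 = 21904 ≡ 224
79^64 ≡ 224^2 = 50176 ≡ 41
122 = 64 + 32 + 16 + 8 + 2, so 79^122 ≡ 41·224·148·31·8 ≡ 224 (mod 271)
122^2 = 14884 ≡ 250
122^4 ≡ 250^2 = 62500 ≡ 170
122^8 ≡ 170^2 = 28900 ≡ 174
122^16 ≡ 174^2 = 30276 ≡ 195
122^32 ≡ 195^2 = 38025 ≡ 85
122^64 ≡ 85^2 = 7225 ≡ 179
122^128 ≡ 179^2 = 32041 ≡ 63
122^256 ≡ 63^2 = 3969 ≡ 175
261 = 256 + 4 + 1, so 122^261 ≡ 175·170·122 ≡ 268 (mod 271)
224·268 = 60032 ≡ 141 (mod 271)
148 ≠ 141, so verification fails.

reject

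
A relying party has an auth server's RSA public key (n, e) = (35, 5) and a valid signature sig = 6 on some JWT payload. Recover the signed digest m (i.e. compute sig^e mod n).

sig^2 ≡ 6^2 = 36 ≡ 1
sig^4 ≡ 1^2 = 1
5 = 4 + 1, so sig^5 ≡ 1·6 ≡ 6 (mod 35)

6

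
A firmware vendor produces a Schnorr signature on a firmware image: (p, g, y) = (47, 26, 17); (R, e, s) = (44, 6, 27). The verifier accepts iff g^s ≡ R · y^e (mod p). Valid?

g^s mod p:
Squares mod 47: 26^1≡26, 26^2≡18, 26^4≡42, 26^8≡25, 26^16≡14
27 = 16 + 8 + 2 + 1, so 26^27 ≡ 14·25·18·26 ≡ 5 (mod 47)
R · y^e mod p:
Squares mod 47: 17^1≡17, 17^2≡7, 17^4≡2
6 = 4 + 2, so 17^6 ≡ 2·7 ≡ 14 (mod 47)
44·14 = 616 ≡ 5 (mod 47)
5 ≡ 5 (mod 47); signature holds.

yes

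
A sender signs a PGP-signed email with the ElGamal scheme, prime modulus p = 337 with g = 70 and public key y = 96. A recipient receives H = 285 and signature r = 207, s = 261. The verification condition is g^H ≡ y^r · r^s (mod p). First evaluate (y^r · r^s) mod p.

142

96^2 = 9216 ≡ 117
96^4 ≡ 117^2 = 13689 ≡ 209
96^8 ≡ 209^2 = 43681 ≡ 208
96^16 ≡ 208^2 = 43264 ≡ 128
96^32 ≡ 128^2 = 16384 ≡ 208
96^64 ≡ 208^2 = 43264 ≡ 128
96^128 ≡ 128^2 = 16384 ≡ 208
207 = 128 + 64 + 8 + 4 + 2 + 1, so 96^207 ≡ 208·128·208·209·117·96 ≡ 226 (mod 337)
207^2 = 42849 ≡ 50
207^4 ≡ 50^2 = 2500 ≡ 141
207^8 ≡ 141^2 = 19881 ≡ 335
207^16 ≡ 335^2 = 112225 ≡ 4
207^32 ≡ 4^2 = 16
207^64 ≡ 16^2 = 256
207^128 ≡ 256^2 = 65536 ≡ 158
207^256 ≡ 158^2 = 24964 ≡ 26
261 = 256 + 4 + 1, so 207^261 ≡ 26·141·207 ≡ 275 (mod 337)
y^r · r^s ≡ 226·275 = 62150 ≡ 142 (mod 337)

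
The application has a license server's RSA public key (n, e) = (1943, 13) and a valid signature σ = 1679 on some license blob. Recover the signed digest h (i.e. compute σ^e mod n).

793

σ^2 ≡ 1679^2 = 2819041 ≡ 1691
σ^4 ≡ 1691^2 = 2859481 ≡ 1328
σ^8 ≡ 1328^2 = 1763584 ≡ 1283
13 = 8 + 4 + 1, so σ^13 ≡ 1283·1328·1679 ≡ 793 (mod 1943)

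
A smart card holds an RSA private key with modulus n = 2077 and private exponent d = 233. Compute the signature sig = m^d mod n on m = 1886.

502

m^2 ≡ 1886^2 = 3556996 ≡ 1172
m^4 ≡ 1172^2 = 1373584 ≡ 687
m^8 ≡ 687^2 = 471969 ≡ 490
m^16 ≡ 490^2 = 240100 ≡ 1245
m^32 ≡ 1245^2 = 1550025 ≡ 583
m^64 ≡ 583^2 = 339889 ≡ 1338
m^128 ≡ 1338^2 = 1790244 ≡ 1947
233 = 128 + 64 + 32 + 8 + 1, so m^233 ≡ 1947·1338·583·490·1886 ≡ 502 (mod 2077)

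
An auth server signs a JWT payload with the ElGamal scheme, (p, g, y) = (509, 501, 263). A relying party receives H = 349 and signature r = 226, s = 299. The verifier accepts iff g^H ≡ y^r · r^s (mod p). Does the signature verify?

Left side g^H mod p:
Squares mod 509: 501^1≡501, 501^2≡64, 501^4≡24, 501^8≡67, 501^16≡417, 501^32≡320, 501^64≡91, 501^128≡137, 501^256≡445
349 = 256 + 64 + 16 + 8 + 4 + 1, so 501^349 ≡ 445·91·417·67·24·501 ≡ 77 (mod 509)
Right side y^r · r^s mod p:
Squares mod 509: 263^1≡263, 263^2≡454, 263^4≡480, 263^8≡332, 263^16≡280, 263^32≡14, 263^64≡196, 263^128≡241
226 = 128 + 64 + 32 + 2, so 263^226 ≡ 241·196·14·454 ≡ 402 (mod 509)
Squares mod 509: 226^1≡226, 226^2≡176, 226^4≡436, 226^8≡239, 226^16≡113, 226^32≡44, 226^64≡409, 226^128≡329, 226^256≡333
299 = 256 + 32 + 8 + 2 + 1, so 226^299 ≡ 333·44·239·176·226 ≡ 318 (mod 509)
402·318 = 127836 ≡ 77 (mod 509)
77 ≡ 77 (mod 509), so the signature is genuine.

verifies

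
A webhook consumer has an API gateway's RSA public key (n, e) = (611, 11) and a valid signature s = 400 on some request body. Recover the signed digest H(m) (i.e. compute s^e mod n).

524

s^2 ≡ 400^2 = 160000 ≡ 529
s^4 ≡ 529^2 = 279841 ≡ 3
s^8 ≡ 3^2 = 9
11 = 8 + 2 + 1, so s^11 ≡ 9·529·400 ≡ 524 (mod 611)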